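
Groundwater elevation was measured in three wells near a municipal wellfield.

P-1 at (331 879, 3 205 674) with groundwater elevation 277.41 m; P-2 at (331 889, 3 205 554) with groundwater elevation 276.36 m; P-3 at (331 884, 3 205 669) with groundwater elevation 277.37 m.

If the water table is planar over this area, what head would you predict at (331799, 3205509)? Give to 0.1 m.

275.9 m

With h = a·x + b·y + c and P-1 as origin, the differences give:
  10·a + (-120)·b = -1.05
  5·a + (-5)·b = -0.04
Eliminate b (×(-5) and ×(-120), subtract): 550·a = 0.450 → a = ∂h/∂x = +0.0008182
Back-substitute: b = ∂h/∂y = +0.008818.
h(331799, 3205509) = 277.41 + (+0.0008182)·(-80) + (+0.008818)·(-165) = 277.41 -0.065 -1.455 = 275.890 m.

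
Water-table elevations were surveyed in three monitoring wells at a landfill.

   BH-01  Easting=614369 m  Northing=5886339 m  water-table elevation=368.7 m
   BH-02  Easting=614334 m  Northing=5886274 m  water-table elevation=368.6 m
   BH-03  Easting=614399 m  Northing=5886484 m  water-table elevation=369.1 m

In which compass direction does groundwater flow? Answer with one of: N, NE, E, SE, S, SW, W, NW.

Taking BH-01 as reference: BH-02−BH-01 = (-35, -65, -0.1); BH-03−BH-01 = (30, 145, +0.4).
Determinant of the coordinate differences = (-35)·145 − 30·(-65) = -3125.
∂h/∂x = [(-0.1)·145 − (+0.4)·(-65)] / -3125 = -0.003680
∂h/∂y = [(-35)·(+0.4) − 30·(-0.1)] / -3125 = +0.003520
Flow = −∇h = (+0.003680 east, -0.003520 north), which points southeast.

SE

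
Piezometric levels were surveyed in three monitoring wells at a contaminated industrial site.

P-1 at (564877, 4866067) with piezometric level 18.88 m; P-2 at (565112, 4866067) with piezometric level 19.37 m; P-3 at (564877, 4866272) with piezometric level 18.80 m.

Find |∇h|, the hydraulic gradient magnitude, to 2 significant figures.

0.0021

∂h/∂x = (19.37 − 18.88) / (565112 − 564877) = +0.002085
∂h/∂y = (18.80 − 18.88) / (4866272 − 4866067) = -0.0003902
|∇h| = √(0.002085² + -0.0003902²) = 0.002121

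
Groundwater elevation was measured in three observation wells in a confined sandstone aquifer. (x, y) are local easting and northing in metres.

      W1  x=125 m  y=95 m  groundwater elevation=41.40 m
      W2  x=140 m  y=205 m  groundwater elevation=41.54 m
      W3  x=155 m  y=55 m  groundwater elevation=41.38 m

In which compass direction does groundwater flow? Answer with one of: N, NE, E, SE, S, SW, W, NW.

Taking W1 as reference: W2−W1 = (15, 110, +0.14); W3−W1 = (30, -40, -0.02).
Determinant of the coordinate differences = 15·(-40) − 30·110 = -3900.
∂h/∂x = [(+0.14)·(-40) − (-0.02)·110] / -3900 = +0.0008718
∂h/∂y = [15·(-0.02) − 30·(+0.14)] / -3900 = +0.001154
Flow = −∇h = (-0.0008718 east, -0.001154 north), which points southwest.

SW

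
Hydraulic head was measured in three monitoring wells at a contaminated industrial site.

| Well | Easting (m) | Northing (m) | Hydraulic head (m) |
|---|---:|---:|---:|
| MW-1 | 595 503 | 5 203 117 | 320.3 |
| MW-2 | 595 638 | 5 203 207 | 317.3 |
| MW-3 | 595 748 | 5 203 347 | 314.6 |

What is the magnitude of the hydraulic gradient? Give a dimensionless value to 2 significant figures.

0.020

Taking MW-1 as reference: MW-2−MW-1 = (135, 90, -3.0); MW-3−MW-1 = (245, 230, -5.7).
Solve a·Δx + b·Δy = Δh: det = 135·230 − 245·90 = 9000.
∂h/∂x = [(-3.0)·230 − (-5.7)·90] / 9000 = -0.01967
∂h/∂y = [135·(-5.7) − 245·(-3.0)] / 9000 = -0.003833
|∇h| = √(-0.01967² + -0.003833²) = 0.02004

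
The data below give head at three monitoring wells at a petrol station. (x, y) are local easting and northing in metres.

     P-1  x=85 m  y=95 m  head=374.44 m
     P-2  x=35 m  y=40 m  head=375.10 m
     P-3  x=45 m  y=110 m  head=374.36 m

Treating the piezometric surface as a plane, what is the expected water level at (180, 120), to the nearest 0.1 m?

Differences from P-1: to P-2 (Δx, Δy, Δh) = (-50, -55, +0.66); to P-3 = (-40, 15, -0.08).
Determinant of the coordinate differences = (-50)·15 − (-40)·(-55) = -2950.
∂h/∂x = [(+0.66)·15 − (-0.08)·(-55)] / -2950 = -0.001864
∂h/∂y = [(-50)·(-0.08) − (-40)·(+0.66)] / -2950 = -0.01031
h(180, 120) = 374.44 + (-0.001864)·(95) + (-0.01031)·(25) = 374.44 -0.177 -0.258 = 374.005 m.

374.0 m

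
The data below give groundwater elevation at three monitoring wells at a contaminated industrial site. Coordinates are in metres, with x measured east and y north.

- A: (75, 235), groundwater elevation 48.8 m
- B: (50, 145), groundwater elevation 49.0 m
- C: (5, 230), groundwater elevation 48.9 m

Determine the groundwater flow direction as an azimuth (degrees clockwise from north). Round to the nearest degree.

035°

Differences from A: to B (Δx, Δy, Δh) = (-25, -90, +0.2); to C = (-70, -5, +0.1).
Solve a·Δx + b·Δy = Δh: det = (-25)·(-5) − (-70)·(-90) = -6175.
∂h/∂x = [(+0.2)·(-5) − (+0.1)·(-90)] / -6175 = -0.001296
∂h/∂y = [(-25)·(+0.1) − (-70)·(+0.2)] / -6175 = -0.001862
Flow direction (−∇h) has components (+0.001296 E, +0.001862 N).
Azimuth = atan2(E, N) = atan2(+0.001296, +0.001862) = 34.8° ≈ 035°.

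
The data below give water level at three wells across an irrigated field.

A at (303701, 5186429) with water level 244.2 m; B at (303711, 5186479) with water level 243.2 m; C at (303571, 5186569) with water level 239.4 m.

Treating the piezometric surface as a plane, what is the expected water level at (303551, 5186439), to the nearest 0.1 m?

242.1 m

Differences from A: to B (Δx, Δy, Δh) = (10, 50, -1.0); to C = (-130, 140, -4.8).
Determinant of the coordinate differences = 10·140 − (-130)·50 = 7900.
∂h/∂x = [(-1.0)·140 − (-4.8)·50] / 7900 = +0.01266
∂h/∂y = [10·(-4.8) − (-130)·(-1.0)] / 7900 = -0.02253
h(303551, 5186439) = 244.2 + (+0.01266)·(-150) + (-0.02253)·(10) = 244.2 -1.899 -0.225 = 242.076 m.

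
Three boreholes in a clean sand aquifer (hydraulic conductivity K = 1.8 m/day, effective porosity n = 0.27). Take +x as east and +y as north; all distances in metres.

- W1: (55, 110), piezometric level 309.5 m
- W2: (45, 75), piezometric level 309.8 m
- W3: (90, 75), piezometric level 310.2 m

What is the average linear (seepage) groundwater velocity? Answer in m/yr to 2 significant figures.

Taking W1 as reference: W2−W1 = (-10, -35, +0.3); W3−W1 = (35, -35, +0.7).
Solve a·Δx + b·Δy = Δh: det = (-10)·(-35) − 35·(-35) = 1575.
∂h/∂x = [(+0.3)·(-35) − (+0.7)·(-35)] / 1575 = +0.008889
∂h/∂y = [(-10)·(+0.7) − 35·(+0.3)] / 1575 = -0.01111
|∇h| = √(0.008889² + -0.01111²) = 0.01423
Seepage velocity v = K·i/n = 1.8 × 0.01423 / 0.27 = 0.09487 m/day = 34.65 m/yr.

35 m/yr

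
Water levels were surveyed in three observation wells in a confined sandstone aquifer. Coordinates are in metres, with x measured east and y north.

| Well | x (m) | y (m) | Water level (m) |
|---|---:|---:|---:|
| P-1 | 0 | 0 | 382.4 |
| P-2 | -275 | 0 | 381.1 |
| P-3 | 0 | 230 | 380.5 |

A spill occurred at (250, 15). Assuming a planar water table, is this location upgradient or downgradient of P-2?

upgradient

∂h/∂x = (381.1 − 382.4) / (-275 − 0) = +0.004727
∂h/∂y = (380.5 − 382.4) / (230 − 0) = -0.008261
Head at (250, 15) = 382.4 + (+0.004727)·(250) + (-0.008261)·(15) = 383.46 m.
That is higher than the 381.1 m at P-2, so the point is upgradient.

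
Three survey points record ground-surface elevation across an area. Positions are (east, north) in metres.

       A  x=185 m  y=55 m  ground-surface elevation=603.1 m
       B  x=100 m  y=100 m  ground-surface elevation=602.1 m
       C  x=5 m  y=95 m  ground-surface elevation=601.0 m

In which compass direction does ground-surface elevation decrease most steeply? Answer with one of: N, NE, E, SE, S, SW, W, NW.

W

Taking A as reference: B−A = (-85, 45, -1.0); C−A = (-180, 40, -2.1).
Determinant of the coordinate differences = (-85)·40 − (-180)·45 = 4700.
∂z/∂x = [(-1.0)·40 − (-2.1)·45] / 4700 = +0.01160
∂z/∂y = [(-85)·(-2.1) − (-180)·(-1.0)] / 4700 = -0.0003191
Steepest decrease is along −∇f = (-0.01160 E, +0.0003191 N) → west.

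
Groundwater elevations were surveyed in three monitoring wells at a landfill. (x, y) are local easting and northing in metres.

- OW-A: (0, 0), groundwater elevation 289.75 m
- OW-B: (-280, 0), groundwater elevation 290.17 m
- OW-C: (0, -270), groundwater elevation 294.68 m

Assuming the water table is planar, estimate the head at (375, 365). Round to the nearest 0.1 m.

282.5 m

∂h/∂x = (290.17 − 289.75) / (-280 − 0) = -0.001500
∂h/∂y = (294.68 − 289.75) / (-270 − 0) = -0.01826
h(375, 365) = 289.75 + (-0.001500)·(375) + (-0.01826)·(365) = 289.75 -0.563 -6.665 = 282.523 m.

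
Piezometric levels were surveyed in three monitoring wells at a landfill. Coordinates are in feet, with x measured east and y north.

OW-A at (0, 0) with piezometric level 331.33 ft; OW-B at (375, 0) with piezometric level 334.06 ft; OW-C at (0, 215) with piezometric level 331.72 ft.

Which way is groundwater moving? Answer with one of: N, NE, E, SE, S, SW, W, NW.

∂h/∂x = (334.06 − 331.33) / (375 − 0) = +0.007280
∂h/∂y = (331.72 − 331.33) / (215 − 0) = +0.001814
Flow = −∇h = (-0.007280 east, -0.001814 north), which points west.

W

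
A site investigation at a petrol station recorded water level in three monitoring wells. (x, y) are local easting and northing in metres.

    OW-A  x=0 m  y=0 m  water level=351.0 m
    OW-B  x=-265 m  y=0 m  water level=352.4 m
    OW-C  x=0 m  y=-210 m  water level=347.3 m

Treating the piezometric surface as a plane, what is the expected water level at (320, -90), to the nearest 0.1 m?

∂h/∂x = (352.4 − 351.0) / (-265 − 0) = -0.005283
∂h/∂y = (347.3 − 351.0) / (-210 − 0) = +0.01762
h(320, -90) = 351.0 + (-0.005283)·(320) + (+0.01762)·(-90) = 351.0 -1.691 -1.586 = 347.724 m.

347.7 m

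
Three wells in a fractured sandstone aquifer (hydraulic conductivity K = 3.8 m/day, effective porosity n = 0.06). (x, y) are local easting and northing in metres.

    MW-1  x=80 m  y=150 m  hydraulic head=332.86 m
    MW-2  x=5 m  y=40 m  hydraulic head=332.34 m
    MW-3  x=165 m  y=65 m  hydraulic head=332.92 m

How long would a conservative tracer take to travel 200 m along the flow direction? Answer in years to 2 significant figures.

Three-point gradient (reference MW-1): Δ to MW-2 = (-75, -110, -0.52), Δ to MW-3 = (85, -85, +0.06).
∂h/∂x = +0.003231, ∂h/∂y = +0.002525 (det = 15725).
|∇h| = √(0.003231² + 0.002525²) = 0.004101
Seepage velocity v = K·i/n = 3.8 × 0.004101 / 0.06 = 0.2597 m/day.
t = 200 / 0.2597 = 770.1 days = 2.11 years.

2.1 years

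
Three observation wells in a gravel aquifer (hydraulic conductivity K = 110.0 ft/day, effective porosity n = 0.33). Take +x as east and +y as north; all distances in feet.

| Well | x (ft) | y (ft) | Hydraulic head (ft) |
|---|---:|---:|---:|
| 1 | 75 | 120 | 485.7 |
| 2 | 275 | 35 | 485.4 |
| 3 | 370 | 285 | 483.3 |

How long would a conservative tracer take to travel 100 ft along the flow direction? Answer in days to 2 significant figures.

Differences from 1: to 2 (Δx, Δy, Δh) = (200, -85, -0.3); to 3 = (295, 165, -2.4).
Solve a·Δx + b·Δy = Δh: det = 200·165 − 295·(-85) = 58075.
∂h/∂x = [(-0.3)·165 − (-2.4)·(-85)] / 58075 = -0.004365
∂h/∂y = [200·(-2.4) − 295·(-0.3)] / 58075 = -0.006741
|∇h| = √(-0.004365² + -0.006741²) = 0.008031
Seepage velocity v = K·i/n = 110.0 × 0.008031 / 0.33 = 2.677 ft/day.
t = 100 / 2.677 = 37.36 days.

37 days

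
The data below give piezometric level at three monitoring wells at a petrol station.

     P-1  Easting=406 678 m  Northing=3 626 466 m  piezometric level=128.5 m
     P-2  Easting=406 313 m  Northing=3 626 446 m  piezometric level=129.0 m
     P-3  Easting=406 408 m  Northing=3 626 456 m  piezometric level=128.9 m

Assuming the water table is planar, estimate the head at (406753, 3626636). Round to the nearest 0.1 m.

Differences from P-1: to P-2 (Δx, Δy, Δh) = (-365, -20, +0.5); to P-3 = (-270, -10, +0.4).
Determinant of the coordinate differences = (-365)·(-10) − (-270)·(-20) = -1750.
∂h/∂x = [(+0.5)·(-10) − (+0.4)·(-20)] / -1750 = -0.001714
∂h/∂y = [(-365)·(+0.4) − (-270)·(+0.5)] / -1750 = +0.006286
h(406753, 3626636) = 128.5 + (-0.001714)·(75) + (+0.006286)·(170) = 128.5 -0.129 +1.069 = 129.440 m.

129.4 m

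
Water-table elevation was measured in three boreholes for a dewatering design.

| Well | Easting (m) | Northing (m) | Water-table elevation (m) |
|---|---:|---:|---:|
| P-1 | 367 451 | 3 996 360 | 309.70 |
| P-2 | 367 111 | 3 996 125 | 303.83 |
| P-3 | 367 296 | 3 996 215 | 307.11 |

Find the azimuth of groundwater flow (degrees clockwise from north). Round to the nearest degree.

Differences from P-1: to P-2 (Δx, Δy, Δh) = (-340, -235, -5.87); to P-3 = (-155, -145, -2.59).
Determinant of the coordinate differences = (-340)·(-145) − (-155)·(-235) = 12875.
∂h/∂x = [(-5.87)·(-145) − (-2.59)·(-235)] / 12875 = +0.01883
∂h/∂y = [(-340)·(-2.59) − (-155)·(-5.87)] / 12875 = -0.002272
Flow direction (−∇h) has components (-0.01883 E, +0.002272 N).
Azimuth = atan2(E, N) = atan2(-0.01883, +0.002272) = 276.9° ≈ 277°.

277°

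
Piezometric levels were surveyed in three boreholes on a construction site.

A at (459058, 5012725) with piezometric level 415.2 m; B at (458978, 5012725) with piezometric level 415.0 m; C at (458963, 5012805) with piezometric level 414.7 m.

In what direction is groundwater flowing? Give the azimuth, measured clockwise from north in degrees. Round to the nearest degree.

323°

Differences from A: to B (Δx, Δy, Δh) = (-80, 0, -0.2); to C = (-95, 80, -0.5).
Determinant of the coordinate differences = (-80)·80 − (-95)·0 = -6400.
∂h/∂x = [(-0.2)·80 − (-0.5)·0] / -6400 = +0.002500
∂h/∂y = [(-80)·(-0.5) − (-95)·(-0.2)] / -6400 = -0.003281
Flow direction (−∇h) has components (-0.002500 E, +0.003281 N).
Azimuth = atan2(E, N) = atan2(-0.002500, +0.003281) = 322.7° ≈ 323°.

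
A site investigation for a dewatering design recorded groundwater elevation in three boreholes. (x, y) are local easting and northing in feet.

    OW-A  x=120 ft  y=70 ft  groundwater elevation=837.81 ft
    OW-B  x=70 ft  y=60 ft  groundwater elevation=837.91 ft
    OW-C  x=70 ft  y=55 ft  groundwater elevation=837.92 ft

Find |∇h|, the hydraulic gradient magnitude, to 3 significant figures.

0.00256

Differences from OW-A: to OW-B (Δx, Δy, Δh) = (-50, -10, +0.10); to OW-C = (-50, -15, +0.11).
Determinant of the coordinate differences = (-50)·(-15) − (-50)·(-10) = 250.
∂h/∂x = [(+0.10)·(-15) − (+0.11)·(-10)] / 250 = -0.001600
∂h/∂y = [(-50)·(+0.11) − (-50)·(+0.10)] / 250 = -0.002000
|∇h| = √(-0.001600² + -0.002000²) = 0.002561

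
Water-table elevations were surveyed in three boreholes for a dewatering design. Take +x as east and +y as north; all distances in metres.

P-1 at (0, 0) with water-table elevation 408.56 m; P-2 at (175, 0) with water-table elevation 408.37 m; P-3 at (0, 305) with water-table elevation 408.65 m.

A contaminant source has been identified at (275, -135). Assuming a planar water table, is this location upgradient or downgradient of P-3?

∂h/∂x = (408.37 − 408.56) / (175 − 0) = -0.001086
∂h/∂y = (408.65 − 408.56) / (305 − 0) = +0.0002951
Head at (275, -135) = 408.56 + (-0.001086)·(275) + (+0.0002951)·(-135) = 408.22 m.
That is lower than the 408.65 m at P-3, so the point is downgradient.

downgradient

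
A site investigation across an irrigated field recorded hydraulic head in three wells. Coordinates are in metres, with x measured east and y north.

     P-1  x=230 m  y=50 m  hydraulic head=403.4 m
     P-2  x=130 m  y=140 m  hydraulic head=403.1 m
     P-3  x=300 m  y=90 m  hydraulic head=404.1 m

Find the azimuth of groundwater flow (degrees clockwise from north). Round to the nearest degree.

237°

Three-point gradient (reference P-1): Δ to P-2 = (-100, 90, -0.3), Δ to P-3 = (70, 40, +0.7).
∂h/∂x = +0.007282, ∂h/∂y = +0.004757 (det = -10300).
Flow direction (−∇h) has components (-0.007282 E, -0.004757 N).
Azimuth = atan2(E, N) = atan2(-0.007282, -0.004757) = 236.8° ≈ 237°.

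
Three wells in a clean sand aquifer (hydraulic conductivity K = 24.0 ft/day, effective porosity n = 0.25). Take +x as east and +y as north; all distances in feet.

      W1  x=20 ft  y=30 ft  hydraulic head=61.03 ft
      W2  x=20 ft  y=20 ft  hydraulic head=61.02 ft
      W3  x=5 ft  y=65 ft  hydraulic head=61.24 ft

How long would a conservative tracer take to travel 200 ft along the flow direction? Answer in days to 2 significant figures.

Three-point gradient (reference W1): Δ to W2 = (0, -10, -0.01), Δ to W3 = (-15, 35, +0.21).
∂h/∂x = -0.01167, ∂h/∂y = +0.0010000 (det = -150).
|∇h| = √(-0.01167² + 0.0010000²) = 0.01171
Seepage velocity v = K·i/n = 24.0 × 0.01171 / 0.25 = 1.124 ft/day.
t = 200 / 1.124 = 177.9 days.

180 days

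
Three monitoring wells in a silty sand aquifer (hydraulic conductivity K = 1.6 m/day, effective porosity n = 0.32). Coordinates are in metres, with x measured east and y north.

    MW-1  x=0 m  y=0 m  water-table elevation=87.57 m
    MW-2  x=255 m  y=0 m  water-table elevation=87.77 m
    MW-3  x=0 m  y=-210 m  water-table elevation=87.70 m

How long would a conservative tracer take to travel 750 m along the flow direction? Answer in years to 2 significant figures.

410 years

∂h/∂x = (87.77 − 87.57) / (255 − 0) = +0.0007843
∂h/∂y = (87.70 − 87.57) / (-210 − 0) = -0.0006190
|∇h| = √(0.0007843² + -0.0006190²) = 0.0009991
Seepage velocity v = K·i/n = 1.6 × 0.0009991 / 0.32 = 0.004995 m/day.
t = 750 / 0.004995 = 1.502e+05 days = 411 years.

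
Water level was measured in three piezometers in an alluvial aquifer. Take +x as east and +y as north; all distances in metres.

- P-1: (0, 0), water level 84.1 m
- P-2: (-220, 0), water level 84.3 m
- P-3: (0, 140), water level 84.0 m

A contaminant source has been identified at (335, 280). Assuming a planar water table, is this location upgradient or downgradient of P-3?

downgradient

∂h/∂x = (84.3 − 84.1) / (-220 − 0) = -0.0009091
∂h/∂y = (84.0 − 84.1) / (140 − 0) = -0.0007143
Head at (335, 280) = 84.1 + (-0.0009091)·(335) + (-0.0007143)·(280) = 83.60 m.
That is lower than the 84.0 m at P-3, so the point is downgradient.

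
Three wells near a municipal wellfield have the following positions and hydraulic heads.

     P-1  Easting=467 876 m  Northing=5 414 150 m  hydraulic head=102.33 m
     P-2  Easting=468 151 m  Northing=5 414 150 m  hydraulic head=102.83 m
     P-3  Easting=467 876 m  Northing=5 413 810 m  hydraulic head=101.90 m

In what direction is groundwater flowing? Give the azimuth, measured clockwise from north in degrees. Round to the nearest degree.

∂h/∂x = (102.83 − 102.33) / (468151 − 467876) = +0.001818
∂h/∂y = (101.90 − 102.33) / (5413810 − 5414150) = +0.001265
Flow direction (−∇h) has components (-0.001818 E, -0.001265 N).
Azimuth = atan2(E, N) = atan2(-0.001818, -0.001265) = 235.2° ≈ 235°.

235°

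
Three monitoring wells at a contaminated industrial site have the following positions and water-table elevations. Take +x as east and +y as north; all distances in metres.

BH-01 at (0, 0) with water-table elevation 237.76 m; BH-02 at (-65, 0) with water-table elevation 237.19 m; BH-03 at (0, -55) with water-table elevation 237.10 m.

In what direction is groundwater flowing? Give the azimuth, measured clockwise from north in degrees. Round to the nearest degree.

216°

∂h/∂x = (237.19 − 237.76) / (-65 − 0) = +0.008769
∂h/∂y = (237.10 − 237.76) / (-55 − 0) = +0.01200
Flow direction (−∇h) has components (-0.008769 E, -0.01200 N).
Azimuth = atan2(E, N) = atan2(-0.008769, -0.01200) = 216.2° ≈ 216°.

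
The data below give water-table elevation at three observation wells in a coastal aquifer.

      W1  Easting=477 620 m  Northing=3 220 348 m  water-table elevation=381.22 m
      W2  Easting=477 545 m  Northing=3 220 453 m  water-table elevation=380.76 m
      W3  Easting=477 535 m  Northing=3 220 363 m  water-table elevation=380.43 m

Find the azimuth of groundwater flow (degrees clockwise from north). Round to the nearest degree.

255°

With h = a·x + b·y + c and W1 as origin, the differences give:
  (-75)·a + 105·b = -0.46
  (-85)·a + 15·b = -0.79
Eliminate b (×15 and ×105, subtract): 7800·a = 76.050 → a = ∂h/∂x = +0.009750
Back-substitute: b = ∂h/∂y = +0.002583.
Flow direction (−∇h) has components (-0.009750 E, -0.002583 N).
Azimuth = atan2(E, N) = atan2(-0.009750, -0.002583) = 255.2° ≈ 255°.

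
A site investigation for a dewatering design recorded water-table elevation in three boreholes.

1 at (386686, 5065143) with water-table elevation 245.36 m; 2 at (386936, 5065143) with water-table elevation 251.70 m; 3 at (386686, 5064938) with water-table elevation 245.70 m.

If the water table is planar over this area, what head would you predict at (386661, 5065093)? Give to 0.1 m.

244.8 m

∂h/∂x = (251.70 − 245.36) / (386936 − 386686) = +0.02536
∂h/∂y = (245.70 − 245.36) / (5064938 − 5065143) = -0.001659
h(386661, 5065093) = 245.36 + (+0.02536)·(-25) + (-0.001659)·(-50) = 245.36 -0.634 +0.083 = 244.809 m.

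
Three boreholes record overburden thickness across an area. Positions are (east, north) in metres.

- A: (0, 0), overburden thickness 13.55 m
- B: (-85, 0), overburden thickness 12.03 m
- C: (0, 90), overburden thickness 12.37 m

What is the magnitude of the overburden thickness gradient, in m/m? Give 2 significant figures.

0.022 m/m

∂d/∂x = (12.03 − 13.55) / (-85 − 0) = +0.01788
∂d/∂y = (12.37 − 13.55) / (90 − 0) = -0.01311
|∇f| = √(0.01788² + -0.01311²) = 0.02217 m/m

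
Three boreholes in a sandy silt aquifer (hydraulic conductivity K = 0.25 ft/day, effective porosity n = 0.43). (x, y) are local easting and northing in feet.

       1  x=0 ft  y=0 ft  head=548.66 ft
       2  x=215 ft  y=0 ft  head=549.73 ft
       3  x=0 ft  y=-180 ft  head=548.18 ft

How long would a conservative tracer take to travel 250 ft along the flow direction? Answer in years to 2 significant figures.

210 years

∂h/∂x = (549.73 − 548.66) / (215 − 0) = +0.004977
∂h/∂y = (548.18 − 548.66) / (-180 − 0) = +0.002667
|∇h| = √(0.004977² + 0.002667²) = 0.005647
Seepage velocity v = K·i/n = 0.25 × 0.005647 / 0.43 = 0.003283 ft/day.
t = 250 / 0.003283 = 7.615e+04 days = 208 years.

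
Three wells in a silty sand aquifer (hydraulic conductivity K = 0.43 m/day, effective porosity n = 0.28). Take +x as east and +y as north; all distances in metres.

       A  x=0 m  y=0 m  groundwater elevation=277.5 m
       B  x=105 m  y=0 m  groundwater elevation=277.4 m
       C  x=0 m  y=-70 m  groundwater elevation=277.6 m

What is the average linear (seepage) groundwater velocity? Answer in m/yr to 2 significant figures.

0.96 m/yr

∂h/∂x = (277.4 − 277.5) / (105 − 0) = -0.0009524
∂h/∂y = (277.6 − 277.5) / (-70 − 0) = -0.001429
|∇h| = √(-0.0009524² + -0.001429²) = 0.001717
Seepage velocity v = K·i/n = 0.43 × 0.001717 / 0.28 = 0.002637 m/day = 0.9632 m/yr.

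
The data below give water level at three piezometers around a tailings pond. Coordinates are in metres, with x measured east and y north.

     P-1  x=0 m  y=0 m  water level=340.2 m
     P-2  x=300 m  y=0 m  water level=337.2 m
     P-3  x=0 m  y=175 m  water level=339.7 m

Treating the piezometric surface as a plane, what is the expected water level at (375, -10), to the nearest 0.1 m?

336.5 m

∂h/∂x = (337.2 − 340.2) / (300 − 0) = -0.01000
∂h/∂y = (339.7 − 340.2) / (175 − 0) = -0.002857
h(375, -10) = 340.2 + (-0.01000)·(375) + (-0.002857)·(-10) = 340.2 -3.750 +0.029 = 336.479 m.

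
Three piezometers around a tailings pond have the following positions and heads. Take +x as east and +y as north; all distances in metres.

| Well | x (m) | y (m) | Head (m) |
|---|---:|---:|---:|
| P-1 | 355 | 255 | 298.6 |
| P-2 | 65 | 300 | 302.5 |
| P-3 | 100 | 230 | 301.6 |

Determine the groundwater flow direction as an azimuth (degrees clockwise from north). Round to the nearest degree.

118°

With h = a·x + b·y + c and P-1 as origin, the differences give:
  (-290)·a + 45·b = +3.9
  (-255)·a + (-25)·b = +3.0
Eliminate b (×(-25) and ×45, subtract): 18725·a = -232.50 → a = ∂h/∂x = -0.01242
Back-substitute: b = ∂h/∂y = +0.006649.
Flow direction (−∇h) has components (+0.01242 E, -0.006649 N).
Azimuth = atan2(E, N) = atan2(+0.01242, -0.006649) = 118.2° ≈ 118°.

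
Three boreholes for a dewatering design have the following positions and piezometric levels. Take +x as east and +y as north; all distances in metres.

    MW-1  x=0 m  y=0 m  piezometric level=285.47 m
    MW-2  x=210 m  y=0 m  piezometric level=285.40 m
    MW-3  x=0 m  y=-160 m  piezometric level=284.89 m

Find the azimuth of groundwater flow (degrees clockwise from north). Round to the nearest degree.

∂h/∂x = (285.40 − 285.47) / (210 − 0) = -0.0003333
∂h/∂y = (284.89 − 285.47) / (-160 − 0) = +0.003625
Flow direction (−∇h) has components (+0.0003333 E, -0.003625 N).
Azimuth = atan2(E, N) = atan2(+0.0003333, -0.003625) = 174.7° ≈ 175°.

175°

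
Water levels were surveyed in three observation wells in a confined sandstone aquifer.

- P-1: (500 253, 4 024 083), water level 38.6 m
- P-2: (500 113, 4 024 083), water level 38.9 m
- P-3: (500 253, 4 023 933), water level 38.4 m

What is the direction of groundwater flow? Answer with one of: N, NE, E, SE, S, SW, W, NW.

SE

∂h/∂x = (38.9 − 38.6) / (500113 − 500253) = -0.002143
∂h/∂y = (38.4 − 38.6) / (4023933 − 4024083) = +0.001333
Flow = −∇h = (+0.002143 east, -0.001333 north), which points southeast.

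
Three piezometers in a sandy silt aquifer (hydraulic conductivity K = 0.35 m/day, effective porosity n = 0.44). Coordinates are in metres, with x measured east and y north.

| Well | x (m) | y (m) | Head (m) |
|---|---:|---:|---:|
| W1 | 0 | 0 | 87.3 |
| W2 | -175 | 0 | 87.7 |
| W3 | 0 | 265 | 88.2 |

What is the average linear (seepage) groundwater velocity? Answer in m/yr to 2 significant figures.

∂h/∂x = (87.7 − 87.3) / (-175 − 0) = -0.002286
∂h/∂y = (88.2 − 87.3) / (265 − 0) = +0.003396
|∇h| = √(-0.002286² + 0.003396²) = 0.004094
Seepage velocity v = K·i/n = 0.35 × 0.004094 / 0.44 = 0.003257 m/day = 1.19 m/yr.

1.2 m/yr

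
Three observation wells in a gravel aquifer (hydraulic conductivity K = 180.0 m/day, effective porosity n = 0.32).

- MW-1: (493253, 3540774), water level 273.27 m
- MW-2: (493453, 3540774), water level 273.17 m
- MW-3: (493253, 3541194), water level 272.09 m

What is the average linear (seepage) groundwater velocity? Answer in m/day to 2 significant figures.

∂h/∂x = (273.17 − 273.27) / (493453 − 493253) = -0.0005000
∂h/∂y = (272.09 − 273.27) / (3541194 − 3540774) = -0.002810
|∇h| = √(-0.0005000² + -0.002810²) = 0.002854
Seepage velocity v = K·i/n = 180.0 × 0.002854 / 0.32 = 1.605 m/day.

1.6 m/day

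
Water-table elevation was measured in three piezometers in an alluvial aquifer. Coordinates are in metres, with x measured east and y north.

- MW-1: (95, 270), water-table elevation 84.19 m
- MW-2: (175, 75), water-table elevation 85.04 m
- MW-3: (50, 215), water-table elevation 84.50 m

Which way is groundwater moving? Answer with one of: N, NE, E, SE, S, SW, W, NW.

Differences from MW-1: to MW-2 (Δx, Δy, Δh) = (80, -195, +0.85); to MW-3 = (-45, -55, +0.31).
Solve a·Δx + b·Δy = Δh: det = 80·(-55) − (-45)·(-195) = -13175.
∂h/∂x = [(+0.85)·(-55) − (+0.31)·(-195)] / -13175 = -0.001040
∂h/∂y = [80·(+0.31) − (-45)·(+0.85)] / -13175 = -0.004786
Flow = −∇h = (+0.001040 east, +0.004786 north), which points north.

N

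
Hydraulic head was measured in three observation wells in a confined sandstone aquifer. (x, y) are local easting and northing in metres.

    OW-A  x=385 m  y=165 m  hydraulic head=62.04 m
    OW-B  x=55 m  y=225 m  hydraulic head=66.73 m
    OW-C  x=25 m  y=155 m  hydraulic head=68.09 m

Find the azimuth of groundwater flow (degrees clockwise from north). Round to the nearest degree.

With h = a·x + b·y + c and OW-A as origin, the differences give:
  (-330)·a + 60·b = +4.69
  (-360)·a + (-10)·b = +6.05
Eliminate b (×(-10) and ×60, subtract): 24900·a = -409.900 → a = ∂h/∂x = -0.01646
Back-substitute: b = ∂h/∂y = -0.01237.
Flow direction (−∇h) has components (+0.01646 E, +0.01237 N).
Azimuth = atan2(E, N) = atan2(+0.01646, +0.01237) = 53.1° ≈ 053°.

053°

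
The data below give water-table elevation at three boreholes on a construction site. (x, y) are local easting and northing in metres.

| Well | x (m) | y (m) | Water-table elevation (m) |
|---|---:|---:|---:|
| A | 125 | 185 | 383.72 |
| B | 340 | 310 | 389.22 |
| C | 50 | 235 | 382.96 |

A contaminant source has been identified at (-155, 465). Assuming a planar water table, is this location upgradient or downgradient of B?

Taking A as reference: B−A = (215, 125, +5.50); C−A = (-75, 50, -0.76).
Determinant of the coordinate differences = 215·50 − (-75)·125 = 20125.
∂h/∂x = [(+5.50)·50 − (-0.76)·125] / 20125 = +0.01839
∂h/∂y = [215·(-0.76) − (-75)·(+5.50)] / 20125 = +0.01238
Head at (-155, 465) = 383.72 + (+0.01839)·(-280) + (+0.01238)·(280) = 382.04 m.
That is lower than the 389.22 m at B, so the point is downgradient.

downgradient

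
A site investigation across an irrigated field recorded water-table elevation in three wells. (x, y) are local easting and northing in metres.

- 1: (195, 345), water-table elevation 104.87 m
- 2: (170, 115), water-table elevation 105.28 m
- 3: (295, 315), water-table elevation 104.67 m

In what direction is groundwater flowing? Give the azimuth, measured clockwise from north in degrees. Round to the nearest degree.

058°

With h = a·x + b·y + c and 1 as origin, the differences give:
  (-25)·a + (-230)·b = +0.41
  100·a + (-30)·b = -0.20
Eliminate b (×(-30) and ×(-230), subtract): 23750·a = -58.300 → a = ∂h/∂x = -0.002455
Back-substitute: b = ∂h/∂y = -0.001516.
Flow direction (−∇h) has components (+0.002455 E, +0.001516 N).
Azimuth = atan2(E, N) = atan2(+0.002455, +0.001516) = 58.3° ≈ 058°.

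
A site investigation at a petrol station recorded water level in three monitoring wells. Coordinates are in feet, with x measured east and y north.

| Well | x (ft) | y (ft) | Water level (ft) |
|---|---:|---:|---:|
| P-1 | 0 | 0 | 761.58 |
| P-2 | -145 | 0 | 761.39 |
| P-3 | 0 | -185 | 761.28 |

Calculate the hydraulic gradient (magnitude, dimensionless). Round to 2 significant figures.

∂h/∂x = (761.39 − 761.58) / (-145 − 0) = +0.001310
∂h/∂y = (761.28 − 761.58) / (-185 − 0) = +0.001622
|∇h| = √(0.001310² + 0.001622²) = 0.002085

0.0021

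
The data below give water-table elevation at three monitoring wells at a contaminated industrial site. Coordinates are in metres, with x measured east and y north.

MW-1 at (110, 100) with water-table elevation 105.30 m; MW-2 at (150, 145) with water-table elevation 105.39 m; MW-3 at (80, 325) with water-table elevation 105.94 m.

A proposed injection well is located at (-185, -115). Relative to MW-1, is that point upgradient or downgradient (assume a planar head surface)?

downgradient

Taking MW-1 as reference: MW-2−MW-1 = (40, 45, +0.09); MW-3−MW-1 = (-30, 225, +0.64).
Determinant of the coordinate differences = 40·225 − (-30)·45 = 10350.
∂h/∂x = [(+0.09)·225 − (+0.64)·45] / 10350 = -0.0008261
∂h/∂y = [40·(+0.64) − (-30)·(+0.09)] / 10350 = +0.002734
Head at (-185, -115) = 105.30 + (-0.0008261)·(-295) + (+0.002734)·(-215) = 104.96 m.
That is lower than the 105.30 m at MW-1, so the point is downgradient.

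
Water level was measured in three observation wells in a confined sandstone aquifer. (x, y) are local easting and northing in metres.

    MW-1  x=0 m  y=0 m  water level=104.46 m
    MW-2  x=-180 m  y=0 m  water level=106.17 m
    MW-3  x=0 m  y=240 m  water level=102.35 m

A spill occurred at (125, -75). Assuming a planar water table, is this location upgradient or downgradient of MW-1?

downgradient

∂h/∂x = (106.17 − 104.46) / (-180 − 0) = -0.009500
∂h/∂y = (102.35 − 104.46) / (240 − 0) = -0.008792
Head at (125, -75) = 104.46 + (-0.009500)·(125) + (-0.008792)·(-75) = 103.93 m.
That is lower than the 104.46 m at MW-1, so the point is downgradient.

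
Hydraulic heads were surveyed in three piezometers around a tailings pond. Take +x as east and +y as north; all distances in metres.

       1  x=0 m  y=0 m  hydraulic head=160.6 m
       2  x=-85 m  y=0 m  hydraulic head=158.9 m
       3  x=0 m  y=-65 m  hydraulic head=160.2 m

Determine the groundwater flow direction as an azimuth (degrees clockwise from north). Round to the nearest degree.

253°

∂h/∂x = (158.9 − 160.6) / (-85 − 0) = +0.02000
∂h/∂y = (160.2 − 160.6) / (-65 − 0) = +0.006154
Flow direction (−∇h) has components (-0.02000 E, -0.006154 N).
Azimuth = atan2(E, N) = atan2(-0.02000, -0.006154) = 252.9° ≈ 253°.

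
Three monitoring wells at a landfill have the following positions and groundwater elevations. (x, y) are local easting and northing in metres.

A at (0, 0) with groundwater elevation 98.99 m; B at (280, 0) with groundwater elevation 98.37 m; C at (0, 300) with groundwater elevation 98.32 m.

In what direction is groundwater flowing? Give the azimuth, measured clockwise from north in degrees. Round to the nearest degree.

045°

∂h/∂x = (98.37 − 98.99) / (280 − 0) = -0.002214
∂h/∂y = (98.32 − 98.99) / (300 − 0) = -0.002233
Flow direction (−∇h) has components (+0.002214 E, +0.002233 N).
Azimuth = atan2(E, N) = atan2(+0.002214, +0.002233) = 44.8° ≈ 045°.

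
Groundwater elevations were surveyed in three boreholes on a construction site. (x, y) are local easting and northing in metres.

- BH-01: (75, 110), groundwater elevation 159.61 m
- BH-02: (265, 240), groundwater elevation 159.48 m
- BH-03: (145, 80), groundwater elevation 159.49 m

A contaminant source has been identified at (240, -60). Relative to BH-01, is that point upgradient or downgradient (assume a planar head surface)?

downgradient

Three-point gradient (reference BH-01): Δ to BH-02 = (190, 130, -0.13), Δ to BH-03 = (70, -30, -0.12).
∂h/∂x = -0.001318, ∂h/∂y = +0.0009257 (det = -14800).
Head at (240, -60) = 159.61 + (-0.001318)·(165) + (+0.0009257)·(-170) = 159.24 m.
That is lower than the 159.61 m at BH-01, so the point is downgradient.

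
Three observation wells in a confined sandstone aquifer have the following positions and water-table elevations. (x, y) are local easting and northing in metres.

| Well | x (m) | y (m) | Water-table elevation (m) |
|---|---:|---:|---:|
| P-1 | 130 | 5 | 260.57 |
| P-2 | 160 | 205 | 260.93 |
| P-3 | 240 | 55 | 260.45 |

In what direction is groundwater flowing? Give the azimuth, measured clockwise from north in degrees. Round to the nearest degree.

136°

Taking P-1 as reference: P-2−P-1 = (30, 200, +0.36); P-3−P-1 = (110, 50, -0.12).
Solve a·Δx + b·Δy = Δh: det = 30·50 − 110·200 = -20500.
∂h/∂x = [(+0.36)·50 − (-0.12)·200] / -20500 = -0.002049
∂h/∂y = [30·(-0.12) − 110·(+0.36)] / -20500 = +0.002107
Flow direction (−∇h) has components (+0.002049 E, -0.002107 N).
Azimuth = atan2(E, N) = atan2(+0.002049, -0.002107) = 135.8° ≈ 136°.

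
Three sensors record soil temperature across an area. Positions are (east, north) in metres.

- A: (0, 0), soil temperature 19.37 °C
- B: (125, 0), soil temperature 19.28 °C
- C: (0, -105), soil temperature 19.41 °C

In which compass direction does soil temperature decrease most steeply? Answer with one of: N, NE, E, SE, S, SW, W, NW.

NE

∂T/∂x = (19.28 − 19.37) / (125 − 0) = -0.0007200
∂T/∂y = (19.41 − 19.37) / (-105 − 0) = -0.0003810
Steepest decrease is along −∇f = (+0.0007200 E, +0.0003810 N) → northeast.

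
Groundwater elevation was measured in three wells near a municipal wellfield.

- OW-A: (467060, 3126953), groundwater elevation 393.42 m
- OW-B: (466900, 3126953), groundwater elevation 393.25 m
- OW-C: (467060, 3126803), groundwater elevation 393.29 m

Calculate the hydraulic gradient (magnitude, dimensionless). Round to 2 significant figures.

0.0014

∂h/∂x = (393.25 − 393.42) / (466900 − 467060) = +0.001063
∂h/∂y = (393.29 − 393.42) / (3126803 − 3126953) = +0.0008667
|∇h| = √(0.001063² + 0.0008667²) = 0.001372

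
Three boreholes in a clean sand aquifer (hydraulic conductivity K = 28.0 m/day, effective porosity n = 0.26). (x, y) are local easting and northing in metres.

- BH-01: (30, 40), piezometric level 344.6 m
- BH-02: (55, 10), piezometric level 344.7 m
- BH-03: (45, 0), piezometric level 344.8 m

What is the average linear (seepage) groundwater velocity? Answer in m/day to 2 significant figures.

0.79 m/day

Three-point gradient (reference BH-01): Δ to BH-02 = (25, -30, +0.1), Δ to BH-03 = (15, -40, +0.2).
∂h/∂x = -0.003636, ∂h/∂y = -0.006364 (det = -550).
|∇h| = √(-0.003636² + -0.006364²) = 0.007329
Seepage velocity v = K·i/n = 28.0 × 0.007329 / 0.26 = 0.7893 m/day.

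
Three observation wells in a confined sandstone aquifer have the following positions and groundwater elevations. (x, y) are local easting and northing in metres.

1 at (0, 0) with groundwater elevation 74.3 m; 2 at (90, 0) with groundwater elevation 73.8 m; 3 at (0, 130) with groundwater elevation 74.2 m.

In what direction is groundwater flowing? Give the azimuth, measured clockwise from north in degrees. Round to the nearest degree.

∂h/∂x = (73.8 − 74.3) / (90 − 0) = -0.005556
∂h/∂y = (74.2 − 74.3) / (130 − 0) = -0.0007692
Flow direction (−∇h) has components (+0.005556 E, +0.0007692 N).
Azimuth = atan2(E, N) = atan2(+0.005556, +0.0007692) = 82.1° ≈ 082°.

082°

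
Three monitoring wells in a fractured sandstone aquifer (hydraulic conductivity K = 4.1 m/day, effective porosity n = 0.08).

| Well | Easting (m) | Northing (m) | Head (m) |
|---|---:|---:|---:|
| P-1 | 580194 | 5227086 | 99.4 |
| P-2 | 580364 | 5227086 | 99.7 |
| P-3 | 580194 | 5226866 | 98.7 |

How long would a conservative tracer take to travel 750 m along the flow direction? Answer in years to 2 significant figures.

∂h/∂x = (99.7 − 99.4) / (580364 − 580194) = +0.001765
∂h/∂y = (98.7 − 99.4) / (5226866 − 5227086) = +0.003182
|∇h| = √(0.001765² + 0.003182²) = 0.003639
Seepage velocity v = K·i/n = 4.1 × 0.003639 / 0.08 = 0.1865 m/day.
t = 750 / 0.1865 = 4021 days = 11 years.

11 years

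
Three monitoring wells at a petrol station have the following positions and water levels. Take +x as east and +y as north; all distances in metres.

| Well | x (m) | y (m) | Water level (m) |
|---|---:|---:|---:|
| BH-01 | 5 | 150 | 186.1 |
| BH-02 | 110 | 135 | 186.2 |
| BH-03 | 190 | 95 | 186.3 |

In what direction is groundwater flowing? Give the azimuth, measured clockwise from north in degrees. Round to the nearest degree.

Differences from BH-01: to BH-02 (Δx, Δy, Δh) = (105, -15, +0.1); to BH-03 = (185, -55, +0.2).
Determinant of the coordinate differences = 105·(-55) − 185·(-15) = -3000.
∂h/∂x = [(+0.1)·(-55) − (+0.2)·(-15)] / -3000 = +0.0008333
∂h/∂y = [105·(+0.2) − 185·(+0.1)] / -3000 = -0.0008333
Flow direction (−∇h) has components (-0.0008333 E, +0.0008333 N).
Azimuth = atan2(E, N) = atan2(-0.0008333, +0.0008333) = 315.0° ≈ 315°.

315°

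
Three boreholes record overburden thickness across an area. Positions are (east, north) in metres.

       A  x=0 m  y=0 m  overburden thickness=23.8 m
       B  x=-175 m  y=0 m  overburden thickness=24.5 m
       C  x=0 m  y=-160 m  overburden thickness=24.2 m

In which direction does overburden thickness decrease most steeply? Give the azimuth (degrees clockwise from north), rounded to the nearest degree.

∂d/∂x = (24.5 − 23.8) / (-175 − 0) = -0.004000
∂d/∂y = (24.2 − 23.8) / (-160 − 0) = -0.002500
Steepest decrease is along −∇f: components (+0.004000 E, +0.002500 N).
Azimuth = atan2(+0.004000, +0.002500) = 58.0° ≈ 058°.

058°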